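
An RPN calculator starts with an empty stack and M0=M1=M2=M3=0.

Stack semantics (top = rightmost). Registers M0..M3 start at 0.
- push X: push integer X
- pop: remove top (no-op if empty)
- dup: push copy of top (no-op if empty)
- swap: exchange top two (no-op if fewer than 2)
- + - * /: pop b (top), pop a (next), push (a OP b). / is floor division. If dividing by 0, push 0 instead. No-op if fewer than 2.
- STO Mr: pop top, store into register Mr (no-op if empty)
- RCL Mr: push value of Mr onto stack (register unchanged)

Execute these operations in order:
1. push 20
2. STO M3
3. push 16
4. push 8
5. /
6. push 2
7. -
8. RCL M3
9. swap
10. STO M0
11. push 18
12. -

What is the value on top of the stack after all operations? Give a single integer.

Answer: 2

Derivation:
After op 1 (push 20): stack=[20] mem=[0,0,0,0]
After op 2 (STO M3): stack=[empty] mem=[0,0,0,20]
After op 3 (push 16): stack=[16] mem=[0,0,0,20]
After op 4 (push 8): stack=[16,8] mem=[0,0,0,20]
After op 5 (/): stack=[2] mem=[0,0,0,20]
After op 6 (push 2): stack=[2,2] mem=[0,0,0,20]
After op 7 (-): stack=[0] mem=[0,0,0,20]
After op 8 (RCL M3): stack=[0,20] mem=[0,0,0,20]
After op 9 (swap): stack=[20,0] mem=[0,0,0,20]
After op 10 (STO M0): stack=[20] mem=[0,0,0,20]
After op 11 (push 18): stack=[20,18] mem=[0,0,0,20]
After op 12 (-): stack=[2] mem=[0,0,0,20]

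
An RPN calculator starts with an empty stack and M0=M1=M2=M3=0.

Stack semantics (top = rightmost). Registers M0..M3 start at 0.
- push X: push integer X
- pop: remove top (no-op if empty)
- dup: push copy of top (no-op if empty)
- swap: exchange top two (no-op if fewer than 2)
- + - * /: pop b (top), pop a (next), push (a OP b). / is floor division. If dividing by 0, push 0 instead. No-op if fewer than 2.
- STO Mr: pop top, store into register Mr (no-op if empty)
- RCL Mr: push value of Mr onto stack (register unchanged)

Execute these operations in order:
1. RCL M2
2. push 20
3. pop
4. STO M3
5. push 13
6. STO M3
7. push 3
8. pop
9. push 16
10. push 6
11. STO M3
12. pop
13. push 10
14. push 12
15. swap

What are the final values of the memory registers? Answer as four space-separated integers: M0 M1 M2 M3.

Answer: 0 0 0 6

Derivation:
After op 1 (RCL M2): stack=[0] mem=[0,0,0,0]
After op 2 (push 20): stack=[0,20] mem=[0,0,0,0]
After op 3 (pop): stack=[0] mem=[0,0,0,0]
After op 4 (STO M3): stack=[empty] mem=[0,0,0,0]
After op 5 (push 13): stack=[13] mem=[0,0,0,0]
After op 6 (STO M3): stack=[empty] mem=[0,0,0,13]
After op 7 (push 3): stack=[3] mem=[0,0,0,13]
After op 8 (pop): stack=[empty] mem=[0,0,0,13]
After op 9 (push 16): stack=[16] mem=[0,0,0,13]
After op 10 (push 6): stack=[16,6] mem=[0,0,0,13]
After op 11 (STO M3): stack=[16] mem=[0,0,0,6]
After op 12 (pop): stack=[empty] mem=[0,0,0,6]
After op 13 (push 10): stack=[10] mem=[0,0,0,6]
After op 14 (push 12): stack=[10,12] mem=[0,0,0,6]
After op 15 (swap): stack=[12,10] mem=[0,0,0,6]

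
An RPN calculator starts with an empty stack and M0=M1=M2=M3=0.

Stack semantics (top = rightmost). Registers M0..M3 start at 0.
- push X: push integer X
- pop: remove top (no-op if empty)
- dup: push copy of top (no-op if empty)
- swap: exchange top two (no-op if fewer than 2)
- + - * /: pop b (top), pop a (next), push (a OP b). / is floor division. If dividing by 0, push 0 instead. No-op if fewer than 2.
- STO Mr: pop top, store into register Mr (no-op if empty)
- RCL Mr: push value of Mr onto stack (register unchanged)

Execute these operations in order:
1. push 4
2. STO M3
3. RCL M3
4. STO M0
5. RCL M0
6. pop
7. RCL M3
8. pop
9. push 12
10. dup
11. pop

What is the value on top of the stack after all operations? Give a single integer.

Answer: 12

Derivation:
After op 1 (push 4): stack=[4] mem=[0,0,0,0]
After op 2 (STO M3): stack=[empty] mem=[0,0,0,4]
After op 3 (RCL M3): stack=[4] mem=[0,0,0,4]
After op 4 (STO M0): stack=[empty] mem=[4,0,0,4]
After op 5 (RCL M0): stack=[4] mem=[4,0,0,4]
After op 6 (pop): stack=[empty] mem=[4,0,0,4]
After op 7 (RCL M3): stack=[4] mem=[4,0,0,4]
After op 8 (pop): stack=[empty] mem=[4,0,0,4]
After op 9 (push 12): stack=[12] mem=[4,0,0,4]
After op 10 (dup): stack=[12,12] mem=[4,0,0,4]
After op 11 (pop): stack=[12] mem=[4,0,0,4]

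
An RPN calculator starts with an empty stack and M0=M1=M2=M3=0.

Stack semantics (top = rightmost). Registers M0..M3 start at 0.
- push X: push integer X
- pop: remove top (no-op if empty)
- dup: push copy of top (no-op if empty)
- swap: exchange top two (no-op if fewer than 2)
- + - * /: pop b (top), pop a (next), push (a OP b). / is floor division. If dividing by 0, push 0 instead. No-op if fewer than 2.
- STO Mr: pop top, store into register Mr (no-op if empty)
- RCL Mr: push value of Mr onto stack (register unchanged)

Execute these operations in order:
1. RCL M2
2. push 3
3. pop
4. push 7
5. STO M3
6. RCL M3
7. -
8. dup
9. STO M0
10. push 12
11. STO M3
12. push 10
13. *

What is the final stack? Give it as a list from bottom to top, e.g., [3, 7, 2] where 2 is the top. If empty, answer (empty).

Answer: [-70]

Derivation:
After op 1 (RCL M2): stack=[0] mem=[0,0,0,0]
After op 2 (push 3): stack=[0,3] mem=[0,0,0,0]
After op 3 (pop): stack=[0] mem=[0,0,0,0]
After op 4 (push 7): stack=[0,7] mem=[0,0,0,0]
After op 5 (STO M3): stack=[0] mem=[0,0,0,7]
After op 6 (RCL M3): stack=[0,7] mem=[0,0,0,7]
After op 7 (-): stack=[-7] mem=[0,0,0,7]
After op 8 (dup): stack=[-7,-7] mem=[0,0,0,7]
After op 9 (STO M0): stack=[-7] mem=[-7,0,0,7]
After op 10 (push 12): stack=[-7,12] mem=[-7,0,0,7]
After op 11 (STO M3): stack=[-7] mem=[-7,0,0,12]
After op 12 (push 10): stack=[-7,10] mem=[-7,0,0,12]
After op 13 (*): stack=[-70] mem=[-7,0,0,12]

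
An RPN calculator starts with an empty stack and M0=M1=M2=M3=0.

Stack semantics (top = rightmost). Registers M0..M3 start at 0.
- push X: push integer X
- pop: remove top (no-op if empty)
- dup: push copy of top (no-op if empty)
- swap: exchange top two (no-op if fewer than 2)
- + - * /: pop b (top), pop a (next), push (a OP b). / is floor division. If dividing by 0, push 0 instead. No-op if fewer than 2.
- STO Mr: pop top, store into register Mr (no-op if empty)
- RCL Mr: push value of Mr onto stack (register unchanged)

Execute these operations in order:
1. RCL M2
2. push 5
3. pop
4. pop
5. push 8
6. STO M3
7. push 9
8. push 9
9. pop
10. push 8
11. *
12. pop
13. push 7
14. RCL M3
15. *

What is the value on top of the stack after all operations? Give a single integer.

After op 1 (RCL M2): stack=[0] mem=[0,0,0,0]
After op 2 (push 5): stack=[0,5] mem=[0,0,0,0]
After op 3 (pop): stack=[0] mem=[0,0,0,0]
After op 4 (pop): stack=[empty] mem=[0,0,0,0]
After op 5 (push 8): stack=[8] mem=[0,0,0,0]
After op 6 (STO M3): stack=[empty] mem=[0,0,0,8]
After op 7 (push 9): stack=[9] mem=[0,0,0,8]
After op 8 (push 9): stack=[9,9] mem=[0,0,0,8]
After op 9 (pop): stack=[9] mem=[0,0,0,8]
After op 10 (push 8): stack=[9,8] mem=[0,0,0,8]
After op 11 (*): stack=[72] mem=[0,0,0,8]
After op 12 (pop): stack=[empty] mem=[0,0,0,8]
After op 13 (push 7): stack=[7] mem=[0,0,0,8]
After op 14 (RCL M3): stack=[7,8] mem=[0,0,0,8]
After op 15 (*): stack=[56] mem=[0,0,0,8]

Answer: 56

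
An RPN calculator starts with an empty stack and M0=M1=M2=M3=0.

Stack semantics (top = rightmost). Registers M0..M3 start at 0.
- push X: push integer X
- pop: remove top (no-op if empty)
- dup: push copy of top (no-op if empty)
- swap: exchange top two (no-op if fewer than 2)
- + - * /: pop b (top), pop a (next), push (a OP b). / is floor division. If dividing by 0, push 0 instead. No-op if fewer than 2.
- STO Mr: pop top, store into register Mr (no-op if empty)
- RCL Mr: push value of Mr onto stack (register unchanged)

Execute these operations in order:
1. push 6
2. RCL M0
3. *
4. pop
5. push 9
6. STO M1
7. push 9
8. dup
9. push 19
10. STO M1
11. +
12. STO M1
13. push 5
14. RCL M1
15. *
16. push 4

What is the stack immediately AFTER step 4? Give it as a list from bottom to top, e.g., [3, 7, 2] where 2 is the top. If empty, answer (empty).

After op 1 (push 6): stack=[6] mem=[0,0,0,0]
After op 2 (RCL M0): stack=[6,0] mem=[0,0,0,0]
After op 3 (*): stack=[0] mem=[0,0,0,0]
After op 4 (pop): stack=[empty] mem=[0,0,0,0]

(empty)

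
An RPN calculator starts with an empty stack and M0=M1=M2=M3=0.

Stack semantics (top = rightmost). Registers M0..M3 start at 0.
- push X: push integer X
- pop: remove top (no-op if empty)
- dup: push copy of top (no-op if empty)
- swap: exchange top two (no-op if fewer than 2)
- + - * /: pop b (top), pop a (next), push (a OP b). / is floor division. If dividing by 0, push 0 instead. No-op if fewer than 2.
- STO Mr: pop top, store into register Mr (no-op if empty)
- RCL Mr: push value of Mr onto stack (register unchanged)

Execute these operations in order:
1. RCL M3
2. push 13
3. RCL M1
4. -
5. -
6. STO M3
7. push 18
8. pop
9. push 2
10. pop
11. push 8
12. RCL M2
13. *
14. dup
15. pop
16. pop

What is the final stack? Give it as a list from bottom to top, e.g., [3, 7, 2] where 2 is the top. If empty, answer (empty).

After op 1 (RCL M3): stack=[0] mem=[0,0,0,0]
After op 2 (push 13): stack=[0,13] mem=[0,0,0,0]
After op 3 (RCL M1): stack=[0,13,0] mem=[0,0,0,0]
After op 4 (-): stack=[0,13] mem=[0,0,0,0]
After op 5 (-): stack=[-13] mem=[0,0,0,0]
After op 6 (STO M3): stack=[empty] mem=[0,0,0,-13]
After op 7 (push 18): stack=[18] mem=[0,0,0,-13]
After op 8 (pop): stack=[empty] mem=[0,0,0,-13]
After op 9 (push 2): stack=[2] mem=[0,0,0,-13]
After op 10 (pop): stack=[empty] mem=[0,0,0,-13]
After op 11 (push 8): stack=[8] mem=[0,0,0,-13]
After op 12 (RCL M2): stack=[8,0] mem=[0,0,0,-13]
After op 13 (*): stack=[0] mem=[0,0,0,-13]
After op 14 (dup): stack=[0,0] mem=[0,0,0,-13]
After op 15 (pop): stack=[0] mem=[0,0,0,-13]
After op 16 (pop): stack=[empty] mem=[0,0,0,-13]

Answer: (empty)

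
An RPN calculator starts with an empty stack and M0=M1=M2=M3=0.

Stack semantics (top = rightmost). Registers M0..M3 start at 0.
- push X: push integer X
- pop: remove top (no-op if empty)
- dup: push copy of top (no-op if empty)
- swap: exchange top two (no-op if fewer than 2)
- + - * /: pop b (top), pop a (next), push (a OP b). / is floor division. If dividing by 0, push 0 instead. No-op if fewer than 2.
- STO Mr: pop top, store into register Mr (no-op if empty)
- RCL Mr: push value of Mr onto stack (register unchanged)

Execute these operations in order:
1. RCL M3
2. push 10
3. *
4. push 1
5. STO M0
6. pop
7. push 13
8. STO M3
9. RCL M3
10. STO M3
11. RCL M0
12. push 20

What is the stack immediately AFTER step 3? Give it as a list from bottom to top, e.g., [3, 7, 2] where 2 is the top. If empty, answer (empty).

After op 1 (RCL M3): stack=[0] mem=[0,0,0,0]
After op 2 (push 10): stack=[0,10] mem=[0,0,0,0]
After op 3 (*): stack=[0] mem=[0,0,0,0]

[0]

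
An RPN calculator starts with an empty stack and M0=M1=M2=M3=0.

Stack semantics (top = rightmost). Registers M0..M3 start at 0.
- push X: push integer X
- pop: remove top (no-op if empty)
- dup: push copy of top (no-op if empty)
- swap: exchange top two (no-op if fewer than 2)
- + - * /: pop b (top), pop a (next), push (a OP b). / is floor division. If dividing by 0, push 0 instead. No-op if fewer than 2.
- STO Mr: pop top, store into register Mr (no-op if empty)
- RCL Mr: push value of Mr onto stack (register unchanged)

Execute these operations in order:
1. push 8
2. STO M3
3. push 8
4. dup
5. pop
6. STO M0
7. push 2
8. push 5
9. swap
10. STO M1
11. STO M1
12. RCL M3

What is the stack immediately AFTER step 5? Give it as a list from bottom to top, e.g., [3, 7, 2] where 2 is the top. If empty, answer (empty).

After op 1 (push 8): stack=[8] mem=[0,0,0,0]
After op 2 (STO M3): stack=[empty] mem=[0,0,0,8]
After op 3 (push 8): stack=[8] mem=[0,0,0,8]
After op 4 (dup): stack=[8,8] mem=[0,0,0,8]
After op 5 (pop): stack=[8] mem=[0,0,0,8]

[8]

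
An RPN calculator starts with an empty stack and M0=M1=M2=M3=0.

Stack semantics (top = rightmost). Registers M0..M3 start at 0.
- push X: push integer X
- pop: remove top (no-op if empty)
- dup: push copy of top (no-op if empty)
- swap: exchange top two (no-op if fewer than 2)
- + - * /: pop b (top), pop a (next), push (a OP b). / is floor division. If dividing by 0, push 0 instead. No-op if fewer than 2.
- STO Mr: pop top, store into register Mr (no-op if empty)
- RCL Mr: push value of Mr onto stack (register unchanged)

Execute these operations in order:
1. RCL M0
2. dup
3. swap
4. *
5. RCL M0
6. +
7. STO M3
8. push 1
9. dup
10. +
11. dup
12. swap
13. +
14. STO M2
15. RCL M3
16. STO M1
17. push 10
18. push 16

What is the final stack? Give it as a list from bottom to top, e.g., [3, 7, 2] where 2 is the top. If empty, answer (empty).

After op 1 (RCL M0): stack=[0] mem=[0,0,0,0]
After op 2 (dup): stack=[0,0] mem=[0,0,0,0]
After op 3 (swap): stack=[0,0] mem=[0,0,0,0]
After op 4 (*): stack=[0] mem=[0,0,0,0]
After op 5 (RCL M0): stack=[0,0] mem=[0,0,0,0]
After op 6 (+): stack=[0] mem=[0,0,0,0]
After op 7 (STO M3): stack=[empty] mem=[0,0,0,0]
After op 8 (push 1): stack=[1] mem=[0,0,0,0]
After op 9 (dup): stack=[1,1] mem=[0,0,0,0]
After op 10 (+): stack=[2] mem=[0,0,0,0]
After op 11 (dup): stack=[2,2] mem=[0,0,0,0]
After op 12 (swap): stack=[2,2] mem=[0,0,0,0]
After op 13 (+): stack=[4] mem=[0,0,0,0]
After op 14 (STO M2): stack=[empty] mem=[0,0,4,0]
After op 15 (RCL M3): stack=[0] mem=[0,0,4,0]
After op 16 (STO M1): stack=[empty] mem=[0,0,4,0]
After op 17 (push 10): stack=[10] mem=[0,0,4,0]
After op 18 (push 16): stack=[10,16] mem=[0,0,4,0]

Answer: [10, 16]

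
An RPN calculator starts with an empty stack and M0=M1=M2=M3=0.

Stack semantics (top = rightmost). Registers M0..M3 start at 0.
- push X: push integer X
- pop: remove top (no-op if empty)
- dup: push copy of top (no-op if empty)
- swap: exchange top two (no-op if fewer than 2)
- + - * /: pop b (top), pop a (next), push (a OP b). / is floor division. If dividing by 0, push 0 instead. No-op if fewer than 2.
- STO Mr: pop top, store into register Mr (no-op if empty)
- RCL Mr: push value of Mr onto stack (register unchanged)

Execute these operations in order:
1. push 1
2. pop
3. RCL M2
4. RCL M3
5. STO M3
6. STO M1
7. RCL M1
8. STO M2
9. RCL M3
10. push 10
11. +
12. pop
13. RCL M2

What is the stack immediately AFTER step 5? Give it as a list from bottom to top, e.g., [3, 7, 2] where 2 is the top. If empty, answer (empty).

After op 1 (push 1): stack=[1] mem=[0,0,0,0]
After op 2 (pop): stack=[empty] mem=[0,0,0,0]
After op 3 (RCL M2): stack=[0] mem=[0,0,0,0]
After op 4 (RCL M3): stack=[0,0] mem=[0,0,0,0]
After op 5 (STO M3): stack=[0] mem=[0,0,0,0]

[0]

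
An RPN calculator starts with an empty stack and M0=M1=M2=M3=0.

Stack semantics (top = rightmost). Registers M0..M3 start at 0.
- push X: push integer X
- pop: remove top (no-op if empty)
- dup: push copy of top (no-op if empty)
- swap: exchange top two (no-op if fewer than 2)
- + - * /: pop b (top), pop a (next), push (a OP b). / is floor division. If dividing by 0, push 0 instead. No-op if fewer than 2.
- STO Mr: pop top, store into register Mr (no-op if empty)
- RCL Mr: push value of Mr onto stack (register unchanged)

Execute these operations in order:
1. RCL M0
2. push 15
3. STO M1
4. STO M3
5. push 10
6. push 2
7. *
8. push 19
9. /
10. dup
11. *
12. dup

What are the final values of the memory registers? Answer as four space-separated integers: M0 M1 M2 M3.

After op 1 (RCL M0): stack=[0] mem=[0,0,0,0]
After op 2 (push 15): stack=[0,15] mem=[0,0,0,0]
After op 3 (STO M1): stack=[0] mem=[0,15,0,0]
After op 4 (STO M3): stack=[empty] mem=[0,15,0,0]
After op 5 (push 10): stack=[10] mem=[0,15,0,0]
After op 6 (push 2): stack=[10,2] mem=[0,15,0,0]
After op 7 (*): stack=[20] mem=[0,15,0,0]
After op 8 (push 19): stack=[20,19] mem=[0,15,0,0]
After op 9 (/): stack=[1] mem=[0,15,0,0]
After op 10 (dup): stack=[1,1] mem=[0,15,0,0]
After op 11 (*): stack=[1] mem=[0,15,0,0]
After op 12 (dup): stack=[1,1] mem=[0,15,0,0]

Answer: 0 15 0 0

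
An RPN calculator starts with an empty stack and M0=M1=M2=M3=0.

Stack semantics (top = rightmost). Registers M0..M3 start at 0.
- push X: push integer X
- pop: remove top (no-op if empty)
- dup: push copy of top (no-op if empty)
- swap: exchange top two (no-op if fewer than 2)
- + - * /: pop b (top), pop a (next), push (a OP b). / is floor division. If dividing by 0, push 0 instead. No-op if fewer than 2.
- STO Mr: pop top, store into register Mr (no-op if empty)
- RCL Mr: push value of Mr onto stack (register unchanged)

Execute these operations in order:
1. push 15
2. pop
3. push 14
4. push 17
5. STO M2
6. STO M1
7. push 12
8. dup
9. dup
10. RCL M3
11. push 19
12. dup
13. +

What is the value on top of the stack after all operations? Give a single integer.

Answer: 38

Derivation:
After op 1 (push 15): stack=[15] mem=[0,0,0,0]
After op 2 (pop): stack=[empty] mem=[0,0,0,0]
After op 3 (push 14): stack=[14] mem=[0,0,0,0]
After op 4 (push 17): stack=[14,17] mem=[0,0,0,0]
After op 5 (STO M2): stack=[14] mem=[0,0,17,0]
After op 6 (STO M1): stack=[empty] mem=[0,14,17,0]
After op 7 (push 12): stack=[12] mem=[0,14,17,0]
After op 8 (dup): stack=[12,12] mem=[0,14,17,0]
After op 9 (dup): stack=[12,12,12] mem=[0,14,17,0]
After op 10 (RCL M3): stack=[12,12,12,0] mem=[0,14,17,0]
After op 11 (push 19): stack=[12,12,12,0,19] mem=[0,14,17,0]
After op 12 (dup): stack=[12,12,12,0,19,19] mem=[0,14,17,0]
After op 13 (+): stack=[12,12,12,0,38] mem=[0,14,17,0]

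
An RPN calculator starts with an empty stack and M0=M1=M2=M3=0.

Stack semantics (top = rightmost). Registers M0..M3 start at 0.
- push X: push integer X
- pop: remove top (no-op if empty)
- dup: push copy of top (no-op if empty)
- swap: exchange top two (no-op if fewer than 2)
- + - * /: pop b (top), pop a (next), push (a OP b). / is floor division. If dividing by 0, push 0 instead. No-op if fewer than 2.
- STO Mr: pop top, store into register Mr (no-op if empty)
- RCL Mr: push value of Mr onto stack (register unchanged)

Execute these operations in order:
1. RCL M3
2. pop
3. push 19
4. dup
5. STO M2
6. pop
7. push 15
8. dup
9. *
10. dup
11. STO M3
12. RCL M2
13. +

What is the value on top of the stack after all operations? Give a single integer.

Answer: 244

Derivation:
After op 1 (RCL M3): stack=[0] mem=[0,0,0,0]
After op 2 (pop): stack=[empty] mem=[0,0,0,0]
After op 3 (push 19): stack=[19] mem=[0,0,0,0]
After op 4 (dup): stack=[19,19] mem=[0,0,0,0]
After op 5 (STO M2): stack=[19] mem=[0,0,19,0]
After op 6 (pop): stack=[empty] mem=[0,0,19,0]
After op 7 (push 15): stack=[15] mem=[0,0,19,0]
After op 8 (dup): stack=[15,15] mem=[0,0,19,0]
After op 9 (*): stack=[225] mem=[0,0,19,0]
After op 10 (dup): stack=[225,225] mem=[0,0,19,0]
After op 11 (STO M3): stack=[225] mem=[0,0,19,225]
After op 12 (RCL M2): stack=[225,19] mem=[0,0,19,225]
After op 13 (+): stack=[244] mem=[0,0,19,225]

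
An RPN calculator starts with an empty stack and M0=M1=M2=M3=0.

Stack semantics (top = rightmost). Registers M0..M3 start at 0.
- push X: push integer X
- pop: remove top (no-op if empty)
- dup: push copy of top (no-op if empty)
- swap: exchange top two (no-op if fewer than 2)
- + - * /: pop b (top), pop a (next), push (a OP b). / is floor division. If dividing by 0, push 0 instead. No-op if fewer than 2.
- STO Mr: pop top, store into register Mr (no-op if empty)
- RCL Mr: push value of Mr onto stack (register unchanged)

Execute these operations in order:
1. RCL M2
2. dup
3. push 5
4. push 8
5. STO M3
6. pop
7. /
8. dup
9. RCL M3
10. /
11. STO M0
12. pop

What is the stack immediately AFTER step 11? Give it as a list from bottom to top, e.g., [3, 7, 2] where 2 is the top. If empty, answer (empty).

After op 1 (RCL M2): stack=[0] mem=[0,0,0,0]
After op 2 (dup): stack=[0,0] mem=[0,0,0,0]
After op 3 (push 5): stack=[0,0,5] mem=[0,0,0,0]
After op 4 (push 8): stack=[0,0,5,8] mem=[0,0,0,0]
After op 5 (STO M3): stack=[0,0,5] mem=[0,0,0,8]
After op 6 (pop): stack=[0,0] mem=[0,0,0,8]
After op 7 (/): stack=[0] mem=[0,0,0,8]
After op 8 (dup): stack=[0,0] mem=[0,0,0,8]
After op 9 (RCL M3): stack=[0,0,8] mem=[0,0,0,8]
After op 10 (/): stack=[0,0] mem=[0,0,0,8]
After op 11 (STO M0): stack=[0] mem=[0,0,0,8]

[0]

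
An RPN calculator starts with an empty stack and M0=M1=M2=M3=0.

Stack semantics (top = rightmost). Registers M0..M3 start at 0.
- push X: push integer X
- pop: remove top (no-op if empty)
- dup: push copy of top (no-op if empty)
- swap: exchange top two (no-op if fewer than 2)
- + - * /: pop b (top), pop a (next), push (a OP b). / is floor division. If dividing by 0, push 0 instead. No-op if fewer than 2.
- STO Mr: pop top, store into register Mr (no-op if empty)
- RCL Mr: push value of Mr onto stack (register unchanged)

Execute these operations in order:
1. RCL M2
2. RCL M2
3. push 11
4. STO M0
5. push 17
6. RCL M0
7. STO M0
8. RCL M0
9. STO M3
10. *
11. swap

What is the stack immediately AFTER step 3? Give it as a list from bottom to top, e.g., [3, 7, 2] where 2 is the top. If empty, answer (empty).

After op 1 (RCL M2): stack=[0] mem=[0,0,0,0]
After op 2 (RCL M2): stack=[0,0] mem=[0,0,0,0]
After op 3 (push 11): stack=[0,0,11] mem=[0,0,0,0]

[0, 0, 11]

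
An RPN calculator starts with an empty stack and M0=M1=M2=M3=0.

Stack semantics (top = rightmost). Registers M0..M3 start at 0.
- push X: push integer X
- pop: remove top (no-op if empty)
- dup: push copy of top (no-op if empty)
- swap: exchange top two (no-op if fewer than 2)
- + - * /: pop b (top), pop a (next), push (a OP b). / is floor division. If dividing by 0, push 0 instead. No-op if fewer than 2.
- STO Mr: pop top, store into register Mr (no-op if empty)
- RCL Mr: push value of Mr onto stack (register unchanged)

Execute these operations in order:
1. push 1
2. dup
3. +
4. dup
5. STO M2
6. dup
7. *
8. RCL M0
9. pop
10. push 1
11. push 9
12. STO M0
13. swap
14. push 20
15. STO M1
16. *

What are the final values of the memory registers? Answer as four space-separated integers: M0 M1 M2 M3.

After op 1 (push 1): stack=[1] mem=[0,0,0,0]
After op 2 (dup): stack=[1,1] mem=[0,0,0,0]
After op 3 (+): stack=[2] mem=[0,0,0,0]
After op 4 (dup): stack=[2,2] mem=[0,0,0,0]
After op 5 (STO M2): stack=[2] mem=[0,0,2,0]
After op 6 (dup): stack=[2,2] mem=[0,0,2,0]
After op 7 (*): stack=[4] mem=[0,0,2,0]
After op 8 (RCL M0): stack=[4,0] mem=[0,0,2,0]
After op 9 (pop): stack=[4] mem=[0,0,2,0]
After op 10 (push 1): stack=[4,1] mem=[0,0,2,0]
After op 11 (push 9): stack=[4,1,9] mem=[0,0,2,0]
After op 12 (STO M0): stack=[4,1] mem=[9,0,2,0]
After op 13 (swap): stack=[1,4] mem=[9,0,2,0]
After op 14 (push 20): stack=[1,4,20] mem=[9,0,2,0]
After op 15 (STO M1): stack=[1,4] mem=[9,20,2,0]
After op 16 (*): stack=[4] mem=[9,20,2,0]

Answer: 9 20 2 0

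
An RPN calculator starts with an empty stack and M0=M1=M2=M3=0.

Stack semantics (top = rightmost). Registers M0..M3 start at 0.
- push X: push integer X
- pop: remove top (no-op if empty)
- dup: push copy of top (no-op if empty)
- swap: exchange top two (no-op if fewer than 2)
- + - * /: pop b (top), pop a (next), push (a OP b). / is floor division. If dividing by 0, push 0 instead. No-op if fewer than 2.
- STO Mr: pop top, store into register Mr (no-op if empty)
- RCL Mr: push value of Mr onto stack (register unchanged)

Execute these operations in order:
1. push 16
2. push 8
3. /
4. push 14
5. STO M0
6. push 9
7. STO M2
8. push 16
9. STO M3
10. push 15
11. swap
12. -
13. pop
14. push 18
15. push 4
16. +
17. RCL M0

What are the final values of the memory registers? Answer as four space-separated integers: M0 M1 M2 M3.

Answer: 14 0 9 16

Derivation:
After op 1 (push 16): stack=[16] mem=[0,0,0,0]
After op 2 (push 8): stack=[16,8] mem=[0,0,0,0]
After op 3 (/): stack=[2] mem=[0,0,0,0]
After op 4 (push 14): stack=[2,14] mem=[0,0,0,0]
After op 5 (STO M0): stack=[2] mem=[14,0,0,0]
After op 6 (push 9): stack=[2,9] mem=[14,0,0,0]
After op 7 (STO M2): stack=[2] mem=[14,0,9,0]
After op 8 (push 16): stack=[2,16] mem=[14,0,9,0]
After op 9 (STO M3): stack=[2] mem=[14,0,9,16]
After op 10 (push 15): stack=[2,15] mem=[14,0,9,16]
After op 11 (swap): stack=[15,2] mem=[14,0,9,16]
After op 12 (-): stack=[13] mem=[14,0,9,16]
After op 13 (pop): stack=[empty] mem=[14,0,9,16]
After op 14 (push 18): stack=[18] mem=[14,0,9,16]
After op 15 (push 4): stack=[18,4] mem=[14,0,9,16]
After op 16 (+): stack=[22] mem=[14,0,9,16]
After op 17 (RCL M0): stack=[22,14] mem=[14,0,9,16]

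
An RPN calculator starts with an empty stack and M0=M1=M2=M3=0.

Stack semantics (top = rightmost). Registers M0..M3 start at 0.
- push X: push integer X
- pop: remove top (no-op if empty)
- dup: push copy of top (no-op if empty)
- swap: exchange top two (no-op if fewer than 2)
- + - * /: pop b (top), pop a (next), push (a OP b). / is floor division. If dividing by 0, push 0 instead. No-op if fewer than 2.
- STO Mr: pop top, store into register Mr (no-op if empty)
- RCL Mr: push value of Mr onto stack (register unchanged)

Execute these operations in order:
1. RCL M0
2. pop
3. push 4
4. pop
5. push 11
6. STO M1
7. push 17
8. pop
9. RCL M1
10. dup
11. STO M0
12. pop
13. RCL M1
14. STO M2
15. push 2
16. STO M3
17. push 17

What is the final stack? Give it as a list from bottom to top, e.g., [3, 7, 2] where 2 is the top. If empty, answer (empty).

After op 1 (RCL M0): stack=[0] mem=[0,0,0,0]
After op 2 (pop): stack=[empty] mem=[0,0,0,0]
After op 3 (push 4): stack=[4] mem=[0,0,0,0]
After op 4 (pop): stack=[empty] mem=[0,0,0,0]
After op 5 (push 11): stack=[11] mem=[0,0,0,0]
After op 6 (STO M1): stack=[empty] mem=[0,11,0,0]
After op 7 (push 17): stack=[17] mem=[0,11,0,0]
After op 8 (pop): stack=[empty] mem=[0,11,0,0]
After op 9 (RCL M1): stack=[11] mem=[0,11,0,0]
After op 10 (dup): stack=[11,11] mem=[0,11,0,0]
After op 11 (STO M0): stack=[11] mem=[11,11,0,0]
After op 12 (pop): stack=[empty] mem=[11,11,0,0]
After op 13 (RCL M1): stack=[11] mem=[11,11,0,0]
After op 14 (STO M2): stack=[empty] mem=[11,11,11,0]
After op 15 (push 2): stack=[2] mem=[11,11,11,0]
After op 16 (STO M3): stack=[empty] mem=[11,11,11,2]
After op 17 (push 17): stack=[17] mem=[11,11,11,2]

Answer: [17]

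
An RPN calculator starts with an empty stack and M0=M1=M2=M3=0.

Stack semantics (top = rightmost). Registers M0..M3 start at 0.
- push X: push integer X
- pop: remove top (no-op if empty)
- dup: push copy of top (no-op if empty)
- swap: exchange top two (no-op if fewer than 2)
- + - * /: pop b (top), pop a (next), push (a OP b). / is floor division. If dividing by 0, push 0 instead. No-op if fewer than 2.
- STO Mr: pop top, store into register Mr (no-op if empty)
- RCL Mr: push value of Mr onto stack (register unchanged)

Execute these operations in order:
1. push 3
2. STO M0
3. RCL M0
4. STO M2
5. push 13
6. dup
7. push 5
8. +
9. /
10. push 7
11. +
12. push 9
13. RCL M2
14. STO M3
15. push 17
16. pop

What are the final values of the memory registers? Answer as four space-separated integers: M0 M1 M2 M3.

Answer: 3 0 3 3

Derivation:
After op 1 (push 3): stack=[3] mem=[0,0,0,0]
After op 2 (STO M0): stack=[empty] mem=[3,0,0,0]
After op 3 (RCL M0): stack=[3] mem=[3,0,0,0]
After op 4 (STO M2): stack=[empty] mem=[3,0,3,0]
After op 5 (push 13): stack=[13] mem=[3,0,3,0]
After op 6 (dup): stack=[13,13] mem=[3,0,3,0]
After op 7 (push 5): stack=[13,13,5] mem=[3,0,3,0]
After op 8 (+): stack=[13,18] mem=[3,0,3,0]
After op 9 (/): stack=[0] mem=[3,0,3,0]
After op 10 (push 7): stack=[0,7] mem=[3,0,3,0]
After op 11 (+): stack=[7] mem=[3,0,3,0]
After op 12 (push 9): stack=[7,9] mem=[3,0,3,0]
After op 13 (RCL M2): stack=[7,9,3] mem=[3,0,3,0]
After op 14 (STO M3): stack=[7,9] mem=[3,0,3,3]
After op 15 (push 17): stack=[7,9,17] mem=[3,0,3,3]
After op 16 (pop): stack=[7,9] mem=[3,0,3,3]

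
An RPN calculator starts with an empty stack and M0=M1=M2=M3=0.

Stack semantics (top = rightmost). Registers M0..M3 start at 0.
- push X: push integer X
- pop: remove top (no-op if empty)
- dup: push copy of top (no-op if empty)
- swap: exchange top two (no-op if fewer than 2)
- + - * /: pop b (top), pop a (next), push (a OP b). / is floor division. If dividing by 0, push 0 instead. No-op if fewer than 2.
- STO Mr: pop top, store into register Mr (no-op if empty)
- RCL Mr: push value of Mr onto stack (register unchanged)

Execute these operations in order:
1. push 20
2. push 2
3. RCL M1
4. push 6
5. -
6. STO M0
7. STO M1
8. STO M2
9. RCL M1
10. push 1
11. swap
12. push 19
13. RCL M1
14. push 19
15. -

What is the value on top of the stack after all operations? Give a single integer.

After op 1 (push 20): stack=[20] mem=[0,0,0,0]
After op 2 (push 2): stack=[20,2] mem=[0,0,0,0]
After op 3 (RCL M1): stack=[20,2,0] mem=[0,0,0,0]
After op 4 (push 6): stack=[20,2,0,6] mem=[0,0,0,0]
After op 5 (-): stack=[20,2,-6] mem=[0,0,0,0]
After op 6 (STO M0): stack=[20,2] mem=[-6,0,0,0]
After op 7 (STO M1): stack=[20] mem=[-6,2,0,0]
After op 8 (STO M2): stack=[empty] mem=[-6,2,20,0]
After op 9 (RCL M1): stack=[2] mem=[-6,2,20,0]
After op 10 (push 1): stack=[2,1] mem=[-6,2,20,0]
After op 11 (swap): stack=[1,2] mem=[-6,2,20,0]
After op 12 (push 19): stack=[1,2,19] mem=[-6,2,20,0]
After op 13 (RCL M1): stack=[1,2,19,2] mem=[-6,2,20,0]
After op 14 (push 19): stack=[1,2,19,2,19] mem=[-6,2,20,0]
After op 15 (-): stack=[1,2,19,-17] mem=[-6,2,20,0]

Answer: -17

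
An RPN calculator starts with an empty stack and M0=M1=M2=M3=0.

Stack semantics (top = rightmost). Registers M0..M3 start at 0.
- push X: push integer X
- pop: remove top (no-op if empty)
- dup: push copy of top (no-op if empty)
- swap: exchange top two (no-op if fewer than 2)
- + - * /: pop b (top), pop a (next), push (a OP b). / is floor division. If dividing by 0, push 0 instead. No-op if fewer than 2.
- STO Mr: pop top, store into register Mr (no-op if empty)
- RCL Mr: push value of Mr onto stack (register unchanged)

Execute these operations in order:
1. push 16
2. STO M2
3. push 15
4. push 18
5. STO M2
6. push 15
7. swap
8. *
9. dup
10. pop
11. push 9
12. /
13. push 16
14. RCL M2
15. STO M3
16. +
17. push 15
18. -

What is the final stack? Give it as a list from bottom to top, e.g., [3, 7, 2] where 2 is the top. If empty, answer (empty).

Answer: [26]

Derivation:
After op 1 (push 16): stack=[16] mem=[0,0,0,0]
After op 2 (STO M2): stack=[empty] mem=[0,0,16,0]
After op 3 (push 15): stack=[15] mem=[0,0,16,0]
After op 4 (push 18): stack=[15,18] mem=[0,0,16,0]
After op 5 (STO M2): stack=[15] mem=[0,0,18,0]
After op 6 (push 15): stack=[15,15] mem=[0,0,18,0]
After op 7 (swap): stack=[15,15] mem=[0,0,18,0]
After op 8 (*): stack=[225] mem=[0,0,18,0]
After op 9 (dup): stack=[225,225] mem=[0,0,18,0]
After op 10 (pop): stack=[225] mem=[0,0,18,0]
After op 11 (push 9): stack=[225,9] mem=[0,0,18,0]
After op 12 (/): stack=[25] mem=[0,0,18,0]
After op 13 (push 16): stack=[25,16] mem=[0,0,18,0]
After op 14 (RCL M2): stack=[25,16,18] mem=[0,0,18,0]
After op 15 (STO M3): stack=[25,16] mem=[0,0,18,18]
After op 16 (+): stack=[41] mem=[0,0,18,18]
After op 17 (push 15): stack=[41,15] mem=[0,0,18,18]
After op 18 (-): stack=[26] mem=[0,0,18,18]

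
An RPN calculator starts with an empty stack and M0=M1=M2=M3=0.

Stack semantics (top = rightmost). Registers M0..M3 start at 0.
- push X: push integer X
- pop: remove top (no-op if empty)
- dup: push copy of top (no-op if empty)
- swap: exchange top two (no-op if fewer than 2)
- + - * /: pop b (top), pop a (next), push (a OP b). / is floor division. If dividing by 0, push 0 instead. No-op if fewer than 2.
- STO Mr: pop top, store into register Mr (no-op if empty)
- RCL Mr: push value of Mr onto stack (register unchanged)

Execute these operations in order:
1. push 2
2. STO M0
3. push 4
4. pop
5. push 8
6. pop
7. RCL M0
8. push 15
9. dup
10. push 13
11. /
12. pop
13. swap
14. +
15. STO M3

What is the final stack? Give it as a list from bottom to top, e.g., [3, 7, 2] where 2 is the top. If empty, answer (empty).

Answer: (empty)

Derivation:
After op 1 (push 2): stack=[2] mem=[0,0,0,0]
After op 2 (STO M0): stack=[empty] mem=[2,0,0,0]
After op 3 (push 4): stack=[4] mem=[2,0,0,0]
After op 4 (pop): stack=[empty] mem=[2,0,0,0]
After op 5 (push 8): stack=[8] mem=[2,0,0,0]
After op 6 (pop): stack=[empty] mem=[2,0,0,0]
After op 7 (RCL M0): stack=[2] mem=[2,0,0,0]
After op 8 (push 15): stack=[2,15] mem=[2,0,0,0]
After op 9 (dup): stack=[2,15,15] mem=[2,0,0,0]
After op 10 (push 13): stack=[2,15,15,13] mem=[2,0,0,0]
After op 11 (/): stack=[2,15,1] mem=[2,0,0,0]
After op 12 (pop): stack=[2,15] mem=[2,0,0,0]
After op 13 (swap): stack=[15,2] mem=[2,0,0,0]
After op 14 (+): stack=[17] mem=[2,0,0,0]
After op 15 (STO M3): stack=[empty] mem=[2,0,0,17]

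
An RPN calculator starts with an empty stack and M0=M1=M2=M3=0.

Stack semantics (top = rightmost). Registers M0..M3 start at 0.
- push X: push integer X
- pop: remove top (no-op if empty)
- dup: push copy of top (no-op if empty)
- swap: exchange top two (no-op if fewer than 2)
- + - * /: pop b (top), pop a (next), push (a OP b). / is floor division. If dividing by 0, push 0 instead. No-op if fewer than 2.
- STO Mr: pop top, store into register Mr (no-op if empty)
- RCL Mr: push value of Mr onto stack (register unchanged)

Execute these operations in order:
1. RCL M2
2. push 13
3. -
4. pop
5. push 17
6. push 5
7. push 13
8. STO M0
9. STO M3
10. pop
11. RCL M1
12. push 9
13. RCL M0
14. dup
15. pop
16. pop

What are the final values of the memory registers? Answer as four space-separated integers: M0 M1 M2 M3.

Answer: 13 0 0 5

Derivation:
After op 1 (RCL M2): stack=[0] mem=[0,0,0,0]
After op 2 (push 13): stack=[0,13] mem=[0,0,0,0]
After op 3 (-): stack=[-13] mem=[0,0,0,0]
After op 4 (pop): stack=[empty] mem=[0,0,0,0]
After op 5 (push 17): stack=[17] mem=[0,0,0,0]
After op 6 (push 5): stack=[17,5] mem=[0,0,0,0]
After op 7 (push 13): stack=[17,5,13] mem=[0,0,0,0]
After op 8 (STO M0): stack=[17,5] mem=[13,0,0,0]
After op 9 (STO M3): stack=[17] mem=[13,0,0,5]
After op 10 (pop): stack=[empty] mem=[13,0,0,5]
After op 11 (RCL M1): stack=[0] mem=[13,0,0,5]
After op 12 (push 9): stack=[0,9] mem=[13,0,0,5]
After op 13 (RCL M0): stack=[0,9,13] mem=[13,0,0,5]
After op 14 (dup): stack=[0,9,13,13] mem=[13,0,0,5]
After op 15 (pop): stack=[0,9,13] mem=[13,0,0,5]
After op 16 (pop): stack=[0,9] mem=[13,0,0,5]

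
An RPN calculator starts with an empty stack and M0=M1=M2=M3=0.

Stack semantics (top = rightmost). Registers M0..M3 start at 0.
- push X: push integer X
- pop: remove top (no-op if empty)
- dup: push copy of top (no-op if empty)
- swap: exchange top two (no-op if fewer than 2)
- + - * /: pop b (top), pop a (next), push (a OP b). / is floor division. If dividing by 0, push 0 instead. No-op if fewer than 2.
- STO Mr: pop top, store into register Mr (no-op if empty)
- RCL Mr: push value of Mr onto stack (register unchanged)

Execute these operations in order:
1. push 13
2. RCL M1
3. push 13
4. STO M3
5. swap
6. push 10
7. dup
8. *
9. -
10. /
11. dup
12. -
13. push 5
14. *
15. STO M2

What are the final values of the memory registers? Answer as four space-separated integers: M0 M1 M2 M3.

After op 1 (push 13): stack=[13] mem=[0,0,0,0]
After op 2 (RCL M1): stack=[13,0] mem=[0,0,0,0]
After op 3 (push 13): stack=[13,0,13] mem=[0,0,0,0]
After op 4 (STO M3): stack=[13,0] mem=[0,0,0,13]
After op 5 (swap): stack=[0,13] mem=[0,0,0,13]
After op 6 (push 10): stack=[0,13,10] mem=[0,0,0,13]
After op 7 (dup): stack=[0,13,10,10] mem=[0,0,0,13]
After op 8 (*): stack=[0,13,100] mem=[0,0,0,13]
After op 9 (-): stack=[0,-87] mem=[0,0,0,13]
After op 10 (/): stack=[0] mem=[0,0,0,13]
After op 11 (dup): stack=[0,0] mem=[0,0,0,13]
After op 12 (-): stack=[0] mem=[0,0,0,13]
After op 13 (push 5): stack=[0,5] mem=[0,0,0,13]
After op 14 (*): stack=[0] mem=[0,0,0,13]
After op 15 (STO M2): stack=[empty] mem=[0,0,0,13]

Answer: 0 0 0 13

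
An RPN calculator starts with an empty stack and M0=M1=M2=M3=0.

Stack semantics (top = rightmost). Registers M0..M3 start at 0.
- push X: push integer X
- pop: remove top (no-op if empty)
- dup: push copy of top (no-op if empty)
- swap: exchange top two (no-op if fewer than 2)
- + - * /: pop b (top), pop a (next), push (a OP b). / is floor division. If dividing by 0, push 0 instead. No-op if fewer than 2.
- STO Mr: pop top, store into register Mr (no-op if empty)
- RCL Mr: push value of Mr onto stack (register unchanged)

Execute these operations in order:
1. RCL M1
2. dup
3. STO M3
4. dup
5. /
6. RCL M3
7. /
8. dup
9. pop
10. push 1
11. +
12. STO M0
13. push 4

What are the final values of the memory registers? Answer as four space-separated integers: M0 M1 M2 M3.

Answer: 1 0 0 0

Derivation:
After op 1 (RCL M1): stack=[0] mem=[0,0,0,0]
After op 2 (dup): stack=[0,0] mem=[0,0,0,0]
After op 3 (STO M3): stack=[0] mem=[0,0,0,0]
After op 4 (dup): stack=[0,0] mem=[0,0,0,0]
After op 5 (/): stack=[0] mem=[0,0,0,0]
After op 6 (RCL M3): stack=[0,0] mem=[0,0,0,0]
After op 7 (/): stack=[0] mem=[0,0,0,0]
After op 8 (dup): stack=[0,0] mem=[0,0,0,0]
After op 9 (pop): stack=[0] mem=[0,0,0,0]
After op 10 (push 1): stack=[0,1] mem=[0,0,0,0]
After op 11 (+): stack=[1] mem=[0,0,0,0]
After op 12 (STO M0): stack=[empty] mem=[1,0,0,0]
After op 13 (push 4): stack=[4] mem=[1,0,0,0]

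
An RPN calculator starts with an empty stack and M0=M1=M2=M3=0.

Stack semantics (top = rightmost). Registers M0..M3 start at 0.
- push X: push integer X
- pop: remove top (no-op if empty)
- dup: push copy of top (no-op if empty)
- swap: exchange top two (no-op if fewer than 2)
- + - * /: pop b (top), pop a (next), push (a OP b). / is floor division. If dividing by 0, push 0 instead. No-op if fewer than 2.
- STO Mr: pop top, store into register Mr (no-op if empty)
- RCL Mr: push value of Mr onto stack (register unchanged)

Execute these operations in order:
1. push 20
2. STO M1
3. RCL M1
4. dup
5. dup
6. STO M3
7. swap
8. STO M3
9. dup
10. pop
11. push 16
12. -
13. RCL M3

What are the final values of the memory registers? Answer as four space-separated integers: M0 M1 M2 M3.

After op 1 (push 20): stack=[20] mem=[0,0,0,0]
After op 2 (STO M1): stack=[empty] mem=[0,20,0,0]
After op 3 (RCL M1): stack=[20] mem=[0,20,0,0]
After op 4 (dup): stack=[20,20] mem=[0,20,0,0]
After op 5 (dup): stack=[20,20,20] mem=[0,20,0,0]
After op 6 (STO M3): stack=[20,20] mem=[0,20,0,20]
After op 7 (swap): stack=[20,20] mem=[0,20,0,20]
After op 8 (STO M3): stack=[20] mem=[0,20,0,20]
After op 9 (dup): stack=[20,20] mem=[0,20,0,20]
After op 10 (pop): stack=[20] mem=[0,20,0,20]
After op 11 (push 16): stack=[20,16] mem=[0,20,0,20]
After op 12 (-): stack=[4] mem=[0,20,0,20]
After op 13 (RCL M3): stack=[4,20] mem=[0,20,0,20]

Answer: 0 20 0 20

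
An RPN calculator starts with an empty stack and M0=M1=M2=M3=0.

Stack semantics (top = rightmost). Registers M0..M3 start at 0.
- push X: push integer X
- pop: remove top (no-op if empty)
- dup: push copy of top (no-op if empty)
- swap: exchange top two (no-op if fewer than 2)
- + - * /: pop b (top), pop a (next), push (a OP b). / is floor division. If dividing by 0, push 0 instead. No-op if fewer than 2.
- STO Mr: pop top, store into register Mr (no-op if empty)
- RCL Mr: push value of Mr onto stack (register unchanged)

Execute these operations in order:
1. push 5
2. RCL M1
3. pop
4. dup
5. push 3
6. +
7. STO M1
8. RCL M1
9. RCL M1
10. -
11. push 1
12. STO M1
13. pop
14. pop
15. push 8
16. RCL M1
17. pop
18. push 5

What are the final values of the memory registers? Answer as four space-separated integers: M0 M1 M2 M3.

Answer: 0 1 0 0

Derivation:
After op 1 (push 5): stack=[5] mem=[0,0,0,0]
After op 2 (RCL M1): stack=[5,0] mem=[0,0,0,0]
After op 3 (pop): stack=[5] mem=[0,0,0,0]
After op 4 (dup): stack=[5,5] mem=[0,0,0,0]
After op 5 (push 3): stack=[5,5,3] mem=[0,0,0,0]
After op 6 (+): stack=[5,8] mem=[0,0,0,0]
After op 7 (STO M1): stack=[5] mem=[0,8,0,0]
After op 8 (RCL M1): stack=[5,8] mem=[0,8,0,0]
After op 9 (RCL M1): stack=[5,8,8] mem=[0,8,0,0]
After op 10 (-): stack=[5,0] mem=[0,8,0,0]
After op 11 (push 1): stack=[5,0,1] mem=[0,8,0,0]
After op 12 (STO M1): stack=[5,0] mem=[0,1,0,0]
After op 13 (pop): stack=[5] mem=[0,1,0,0]
After op 14 (pop): stack=[empty] mem=[0,1,0,0]
After op 15 (push 8): stack=[8] mem=[0,1,0,0]
After op 16 (RCL M1): stack=[8,1] mem=[0,1,0,0]
After op 17 (pop): stack=[8] mem=[0,1,0,0]
After op 18 (push 5): stack=[8,5] mem=[0,1,0,0]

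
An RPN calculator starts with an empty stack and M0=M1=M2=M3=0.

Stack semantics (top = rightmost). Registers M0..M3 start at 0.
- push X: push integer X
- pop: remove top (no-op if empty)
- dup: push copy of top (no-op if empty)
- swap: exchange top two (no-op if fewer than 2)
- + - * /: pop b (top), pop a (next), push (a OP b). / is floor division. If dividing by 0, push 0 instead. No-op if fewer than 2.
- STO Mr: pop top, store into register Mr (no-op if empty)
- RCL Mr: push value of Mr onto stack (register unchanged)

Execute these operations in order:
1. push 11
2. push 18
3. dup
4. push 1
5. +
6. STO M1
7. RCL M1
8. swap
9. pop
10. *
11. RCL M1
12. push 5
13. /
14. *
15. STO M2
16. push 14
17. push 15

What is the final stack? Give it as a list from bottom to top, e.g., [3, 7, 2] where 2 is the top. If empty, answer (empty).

After op 1 (push 11): stack=[11] mem=[0,0,0,0]
After op 2 (push 18): stack=[11,18] mem=[0,0,0,0]
After op 3 (dup): stack=[11,18,18] mem=[0,0,0,0]
After op 4 (push 1): stack=[11,18,18,1] mem=[0,0,0,0]
After op 5 (+): stack=[11,18,19] mem=[0,0,0,0]
After op 6 (STO M1): stack=[11,18] mem=[0,19,0,0]
After op 7 (RCL M1): stack=[11,18,19] mem=[0,19,0,0]
After op 8 (swap): stack=[11,19,18] mem=[0,19,0,0]
After op 9 (pop): stack=[11,19] mem=[0,19,0,0]
After op 10 (*): stack=[209] mem=[0,19,0,0]
After op 11 (RCL M1): stack=[209,19] mem=[0,19,0,0]
After op 12 (push 5): stack=[209,19,5] mem=[0,19,0,0]
After op 13 (/): stack=[209,3] mem=[0,19,0,0]
After op 14 (*): stack=[627] mem=[0,19,0,0]
After op 15 (STO M2): stack=[empty] mem=[0,19,627,0]
After op 16 (push 14): stack=[14] mem=[0,19,627,0]
After op 17 (push 15): stack=[14,15] mem=[0,19,627,0]

Answer: [14, 15]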